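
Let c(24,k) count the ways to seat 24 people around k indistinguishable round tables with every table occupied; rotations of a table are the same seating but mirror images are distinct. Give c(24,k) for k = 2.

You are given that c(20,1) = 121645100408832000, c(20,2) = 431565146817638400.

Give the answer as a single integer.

96538966652493066240000

[21] T[21,1]:20*121645100408832000+0=2432902008176640000 · T[21,2]:20*431565146817638400+121645100408832000=8752948036761600000
[22] T[22,1]:21*2432902008176640000+0=51090942171709440000 · T[22,2]:21*8752948036761600000+2432902008176640000=186244810780170240000
[23] T[23,1]:22*51090942171709440000+0=1124000727777607680000 · T[23,2]:22*186244810780170240000+51090942171709440000=4148476779335454720000
[24] T[24,2]:23*4148476779335454720000+1124000727777607680000=96538966652493066240000
Read c(24,2) = 96538966652493066240000.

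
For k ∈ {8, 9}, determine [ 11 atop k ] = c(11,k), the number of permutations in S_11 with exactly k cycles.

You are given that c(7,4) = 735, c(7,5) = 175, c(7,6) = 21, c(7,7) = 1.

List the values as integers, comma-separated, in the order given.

[8] T[8,5]:7*175+735=1960 · T[8,6]:7*21+175=322 · T[8,7]:7*1+21=28 · T[8,8]:7*0+1=1
[9] T[9,6]:8*322+1960=4536 · T[9,7]:8*28+322=546 · T[9,8]:8*1+28=36 · T[9,9]:8*0+1=1
[10] T[10,7]:9*546+4536=9450 · T[10,8]:9*36+546=870 · T[10,9]:9*1+36=45
[11] T[11,8]:10*870+9450=18150 · T[11,9]:10*45+870=1320
Read c(11,8) = 18150, c(11,9) = 1320.

18150, 1320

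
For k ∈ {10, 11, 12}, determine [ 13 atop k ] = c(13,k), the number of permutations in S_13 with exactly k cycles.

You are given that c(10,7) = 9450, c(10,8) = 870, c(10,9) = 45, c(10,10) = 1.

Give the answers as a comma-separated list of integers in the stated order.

55770, 2717, 78

i=11: T(11,8)=9450+10·870=18150 | T(11,9)=870+10·45=1320 | T(11,10)=45+10·1=55 | T(11,11)=1+10·0=1
i=12: T(12,9)=18150+11·1320=32670 | T(12,10)=1320+11·55=1925 | T(12,11)=55+11·1=66 | T(12,12)=1+11·0=1
i=13: T(13,10)=32670+12·1925=55770 | T(13,11)=1925+12·66=2717 | T(13,12)=66+12·1=78
Read c(13,10) = 55770, c(13,11) = 2717, c(13,12) = 78.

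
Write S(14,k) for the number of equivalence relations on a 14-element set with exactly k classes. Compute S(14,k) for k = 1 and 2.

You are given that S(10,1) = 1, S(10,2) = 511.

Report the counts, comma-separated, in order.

[11] T[11,1]:1*1+0=1 · T[11,2]:2*511+1=1023
[12] T[12,1]:1*1+0=1 · T[12,2]:2*1023+1=2047
[13] T[13,1]:1*1+0=1 · T[13,2]:2*2047+1=4095
[14] T[14,1]:1*1+0=1 · T[14,2]:2*4095+1=8191
Read S(14,1) = 1, S(14,2) = 8191.

1, 8191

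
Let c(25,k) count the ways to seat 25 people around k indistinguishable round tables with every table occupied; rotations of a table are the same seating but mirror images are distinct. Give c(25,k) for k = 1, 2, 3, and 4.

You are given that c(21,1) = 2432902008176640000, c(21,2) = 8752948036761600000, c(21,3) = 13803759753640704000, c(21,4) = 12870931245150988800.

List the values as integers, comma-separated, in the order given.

[22] T[22,1]:21*2432902008176640000+0=51090942171709440000 · T[22,2]:21*8752948036761600000+2432902008176640000=186244810780170240000 · T[22,3]:21*13803759753640704000+8752948036761600000=298631902863216384000 · T[22,4]:21*12870931245150988800+13803759753640704000=284093315901811468800
[23] T[23,1]:22*51090942171709440000+0=1124000727777607680000 · T[23,2]:22*186244810780170240000+51090942171709440000=4148476779335454720000 · T[23,3]:22*298631902863216384000+186244810780170240000=6756146673770930688000 · T[23,4]:22*284093315901811468800+298631902863216384000=6548684852703068697600
[24] T[24,1]:23*1124000727777607680000+0=25852016738884976640000 · T[24,2]:23*4148476779335454720000+1124000727777607680000=96538966652493066240000 · T[24,3]:23*6756146673770930688000+4148476779335454720000=159539850276066860544000 · T[24,4]:23*6548684852703068697600+6756146673770930688000=157375898285941510732800
[25] T[25,1]:24*25852016738884976640000+0=620448401733239439360000 · T[25,2]:24*96538966652493066240000+25852016738884976640000=2342787216398718566400000 · T[25,3]:24*159539850276066860544000+96538966652493066240000=3925495373278097719296000 · T[25,4]:24*157375898285941510732800+159539850276066860544000=3936561409138663118131200
Read c(25,1) = 620448401733239439360000, c(25,2) = 2342787216398718566400000, c(25,3) = 3925495373278097719296000, c(25,4) = 3936561409138663118131200.

620448401733239439360000, 2342787216398718566400000, 3925495373278097719296000, 3936561409138663118131200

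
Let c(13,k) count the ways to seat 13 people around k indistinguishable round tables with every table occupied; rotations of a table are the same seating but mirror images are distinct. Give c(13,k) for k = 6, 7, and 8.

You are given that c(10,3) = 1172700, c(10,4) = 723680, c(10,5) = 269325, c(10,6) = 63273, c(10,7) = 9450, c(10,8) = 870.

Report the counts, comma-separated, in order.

206070150, 44990231, 6926634

[11] T[11,4]:10*723680+1172700=8409500 · T[11,5]:10*269325+723680=3416930 · T[11,6]:10*63273+269325=902055 · T[11,7]:10*9450+63273=157773 · T[11,8]:10*870+9450=18150
[12] T[12,5]:11*3416930+8409500=45995730 · T[12,6]:11*902055+3416930=13339535 · T[12,7]:11*157773+902055=2637558 · T[12,8]:11*18150+157773=357423
[13] T[13,6]:12*13339535+45995730=206070150 · T[13,7]:12*2637558+13339535=44990231 · T[13,8]:12*357423+2637558=6926634
Read c(13,6) = 206070150, c(13,7) = 44990231, c(13,8) = 6926634.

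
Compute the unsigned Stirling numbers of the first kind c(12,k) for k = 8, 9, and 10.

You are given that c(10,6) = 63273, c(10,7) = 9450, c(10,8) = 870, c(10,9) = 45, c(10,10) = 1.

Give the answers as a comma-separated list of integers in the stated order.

row 11: T[11][7]=10·9450+63273=157773  T[11][8]=10·870+9450=18150  T[11][9]=10·45+870=1320  T[11][10]=10·1+45=55
row 12: T[12][8]=11·18150+157773=357423  T[12][9]=11·1320+18150=32670  T[12][10]=11·55+1320=1925
Read c(12,8) = 357423, c(12,9) = 32670, c(12,10) = 1925.

357423, 32670, 1925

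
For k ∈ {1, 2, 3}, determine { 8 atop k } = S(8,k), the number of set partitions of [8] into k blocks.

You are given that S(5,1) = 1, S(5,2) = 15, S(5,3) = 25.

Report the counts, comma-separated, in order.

1, 127, 966

r6: T_6,1=1×1+0=1; T_6,2=2×15+1=31; T_6,3=3×25+15=90
r7: T_7,1=1×1+0=1; T_7,2=2×31+1=63; T_7,3=3×90+31=301
r8: T_8,1=1×1+0=1; T_8,2=2×63+1=127; T_8,3=3×301+63=966
Read S(8,1) = 1, S(8,2) = 127, S(8,3) = 966.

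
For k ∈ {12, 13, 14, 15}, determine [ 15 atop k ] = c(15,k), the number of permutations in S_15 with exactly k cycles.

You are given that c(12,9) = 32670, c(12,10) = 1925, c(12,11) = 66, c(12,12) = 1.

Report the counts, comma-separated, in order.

row 13: T[13][10]=12·1925+32670=55770  T[13][11]=12·66+1925=2717  T[13][12]=12·1+66=78  T[13][13]=12·0+1=1
row 14: T[14][11]=13·2717+55770=91091  T[14][12]=13·78+2717=3731  T[14][13]=13·1+78=91  T[14][14]=13·0+1=1
row 15: T[15][12]=14·3731+91091=143325  T[15][13]=14·91+3731=5005  T[15][14]=14·1+91=105  T[15][15]=14·0+1=1
Read c(15,12) = 143325, c(15,13) = 5005, c(15,14) = 105, c(15,15) = 1.

143325, 5005, 105, 1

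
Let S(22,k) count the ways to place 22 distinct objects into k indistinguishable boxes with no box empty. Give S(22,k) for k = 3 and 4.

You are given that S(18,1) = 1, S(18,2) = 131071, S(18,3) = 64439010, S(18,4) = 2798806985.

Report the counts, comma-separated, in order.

5228079450, 727778623825

row 19: T[19][1]=1·1+0=1  T[19][2]=2·131071+1=262143  T[19][3]=3·64439010+131071=193448101  T[19][4]=4·2798806985+64439010=11259666950
row 20: T[20][1]=1·1+0=1  T[20][2]=2·262143+1=524287  T[20][3]=3·193448101+262143=580606446  T[20][4]=4·11259666950+193448101=45232115901
row 21: T[21][2]=2·524287+1=1048575  T[21][3]=3·580606446+524287=1742343625  T[21][4]=4·45232115901+580606446=181509070050
row 22: T[22][3]=3·1742343625+1048575=5228079450  T[22][4]=4·181509070050+1742343625=727778623825
Read S(22,3) = 5228079450, S(22,4) = 727778623825.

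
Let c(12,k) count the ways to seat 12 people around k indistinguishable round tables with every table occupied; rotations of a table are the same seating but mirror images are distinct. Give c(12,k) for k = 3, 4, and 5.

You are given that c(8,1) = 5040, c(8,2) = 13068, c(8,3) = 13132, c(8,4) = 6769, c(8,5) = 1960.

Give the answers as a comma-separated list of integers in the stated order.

@9  (9,1):5040·8+0→40320, (9,2):13068·8+5040→109584, (9,3):13132·8+13068→118124, (9,4):6769·8+13132→67284, (9,5):1960·8+6769→22449
@10  (10,1):40320·9+0→362880, (10,2):109584·9+40320→1026576, (10,3):118124·9+109584→1172700, (10,4):67284·9+118124→723680, (10,5):22449·9+67284→269325
@11  (11,2):1026576·10+362880→10628640, (11,3):1172700·10+1026576→12753576, (11,4):723680·10+1172700→8409500, (11,5):269325·10+723680→3416930
@12  (12,3):12753576·11+10628640→150917976, (12,4):8409500·11+12753576→105258076, (12,5):3416930·11+8409500→45995730
Read c(12,3) = 150917976, c(12,4) = 105258076, c(12,5) = 45995730.

150917976, 105258076, 45995730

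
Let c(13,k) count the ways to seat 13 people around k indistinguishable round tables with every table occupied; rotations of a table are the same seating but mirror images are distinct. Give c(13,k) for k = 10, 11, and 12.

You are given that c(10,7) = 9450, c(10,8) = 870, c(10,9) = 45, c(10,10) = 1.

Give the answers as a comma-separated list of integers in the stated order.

i=11: T(11,8)=9450+10·870=18150 | T(11,9)=870+10·45=1320 | T(11,10)=45+10·1=55 | T(11,11)=1+10·0=1
i=12: T(12,9)=18150+11·1320=32670 | T(12,10)=1320+11·55=1925 | T(12,11)=55+11·1=66 | T(12,12)=1+11·0=1
i=13: T(13,10)=32670+12·1925=55770 | T(13,11)=1925+12·66=2717 | T(13,12)=66+12·1=78
Read c(13,10) = 55770, c(13,11) = 2717, c(13,12) = 78.

55770, 2717, 78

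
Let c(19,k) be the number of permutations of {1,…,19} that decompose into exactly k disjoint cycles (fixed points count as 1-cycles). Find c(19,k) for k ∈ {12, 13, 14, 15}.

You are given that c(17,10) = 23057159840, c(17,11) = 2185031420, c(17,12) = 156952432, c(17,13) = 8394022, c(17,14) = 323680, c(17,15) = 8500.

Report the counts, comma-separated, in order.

[18] T[18,11]:17*2185031420+23057159840=60202693980 · T[18,12]:17*156952432+2185031420=4853222764 · T[18,13]:17*8394022+156952432=299650806 · T[18,14]:17*323680+8394022=13896582 · T[18,15]:17*8500+323680=468180
[19] T[19,12]:18*4853222764+60202693980=147560703732 · T[19,13]:18*299650806+4853222764=10246937272 · T[19,14]:18*13896582+299650806=549789282 · T[19,15]:18*468180+13896582=22323822
Read c(19,12) = 147560703732, c(19,13) = 10246937272, c(19,14) = 549789282, c(19,15) = 22323822.

147560703732, 10246937272, 549789282, 22323822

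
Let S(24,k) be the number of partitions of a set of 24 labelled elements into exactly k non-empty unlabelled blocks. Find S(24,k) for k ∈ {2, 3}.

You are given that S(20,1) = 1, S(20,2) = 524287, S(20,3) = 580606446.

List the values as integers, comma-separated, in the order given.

@21  (21,1):1·1+0→1, (21,2):524287·2+1→1048575, (21,3):580606446·3+524287→1742343625
@22  (22,1):1·1+0→1, (22,2):1048575·2+1→2097151, (22,3):1742343625·3+1048575→5228079450
@23  (23,1):1·1+0→1, (23,2):2097151·2+1→4194303, (23,3):5228079450·3+2097151→15686335501
@24  (24,2):4194303·2+1→8388607, (24,3):15686335501·3+4194303→47063200806
Read S(24,2) = 8388607, S(24,3) = 47063200806.

8388607, 47063200806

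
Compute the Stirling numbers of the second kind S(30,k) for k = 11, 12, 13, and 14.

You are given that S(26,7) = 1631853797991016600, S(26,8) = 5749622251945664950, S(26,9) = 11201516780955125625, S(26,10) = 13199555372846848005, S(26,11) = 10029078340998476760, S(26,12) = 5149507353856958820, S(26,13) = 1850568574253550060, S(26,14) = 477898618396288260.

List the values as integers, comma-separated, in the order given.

215047101560666876619690, 177979707061075333384555, 102442517922081938561415, 42337710060168129525765

row 27: T[27][8]=8·5749622251945664950+1631853797991016600=47628831813556336200  T[27][9]=9·11201516780955125625+5749622251945664950=106563273280541795575  T[27][10]=10·13199555372846848005+11201516780955125625=143197070509423605675  T[27][11]=11·10029078340998476760+13199555372846848005=123519417123830092365  T[27][12]=12·5149507353856958820+10029078340998476760=71823166587281982600  T[27][13]=13·1850568574253550060+5149507353856958820=29206898819153109600  T[27][14]=14·477898618396288260+1850568574253550060=8541149231801585700
row 28: T[28][9]=9·106563273280541795575+47628831813556336200=1006698291338432496375  T[28][10]=10·143197070509423605675+106563273280541795575=1538533978374777852325  T[28][11]=11·123519417123830092365+143197070509423605675=1501910658871554621690  T[28][12]=12·71823166587281982600+123519417123830092365=985397416171213883565  T[28][13]=13·29206898819153109600+71823166587281982600=451512851236272407400  T[28][14]=14·8541149231801585700+29206898819153109600=148782988064375309400
row 29: T[29][10]=10·1538533978374777852325+1006698291338432496375=16392038075086211019625  T[29][11]=11·1501910658871554621690+1538533978374777852325=18059551225961878690915  T[29][12]=12·985397416171213883565+1501910658871554621690=13326679652926121224470  T[29][13]=13·451512851236272407400+985397416171213883565=6855064482242755179765  T[29][14]=14·148782988064375309400+451512851236272407400=2534474684137526739000
row 30: T[30][11]=11·18059551225961878690915+16392038075086211019625=215047101560666876619690  T[30][12]=12·13326679652926121224470+18059551225961878690915=177979707061075333384555  T[30][13]=13·6855064482242755179765+13326679652926121224470=102442517922081938561415  T[30][14]=14·2534474684137526739000+6855064482242755179765=42337710060168129525765
Read S(30,11) = 215047101560666876619690, S(30,12) = 177979707061075333384555, S(30,13) = 102442517922081938561415, S(30,14) = 42337710060168129525765.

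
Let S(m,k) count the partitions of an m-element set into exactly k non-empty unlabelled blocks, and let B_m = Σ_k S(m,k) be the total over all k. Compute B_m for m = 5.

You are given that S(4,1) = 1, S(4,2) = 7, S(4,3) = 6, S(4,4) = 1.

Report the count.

52

[5] T[5,1]:1*1+0=1 · T[5,2]:2*7+1=15 · T[5,3]:3*6+7=25 · T[5,4]:4*1+6=10 · T[5,5]:5*0+1=1
B_5 = ΣS(5,k) = 1+15+25+10+1 = 52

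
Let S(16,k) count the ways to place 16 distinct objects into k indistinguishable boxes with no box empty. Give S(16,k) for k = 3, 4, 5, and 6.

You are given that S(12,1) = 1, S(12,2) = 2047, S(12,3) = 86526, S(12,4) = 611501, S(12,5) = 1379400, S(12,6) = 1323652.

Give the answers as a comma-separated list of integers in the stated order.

7141686, 171798901, 1096190550, 2734926558

row 13: T[13][1]=1·1+0=1  T[13][2]=2·2047+1=4095  T[13][3]=3·86526+2047=261625  T[13][4]=4·611501+86526=2532530  T[13][5]=5·1379400+611501=7508501  T[13][6]=6·1323652+1379400=9321312
row 14: T[14][1]=1·1+0=1  T[14][2]=2·4095+1=8191  T[14][3]=3·261625+4095=788970  T[14][4]=4·2532530+261625=10391745  T[14][5]=5·7508501+2532530=40075035  T[14][6]=6·9321312+7508501=63436373
row 15: T[15][2]=2·8191+1=16383  T[15][3]=3·788970+8191=2375101  T[15][4]=4·10391745+788970=42355950  T[15][5]=5·40075035+10391745=210766920  T[15][6]=6·63436373+40075035=420693273
row 16: T[16][3]=3·2375101+16383=7141686  T[16][4]=4·42355950+2375101=171798901  T[16][5]=5·210766920+42355950=1096190550  T[16][6]=6·420693273+210766920=2734926558
Read S(16,3) = 7141686, S(16,4) = 171798901, S(16,5) = 1096190550, S(16,6) = 2734926558.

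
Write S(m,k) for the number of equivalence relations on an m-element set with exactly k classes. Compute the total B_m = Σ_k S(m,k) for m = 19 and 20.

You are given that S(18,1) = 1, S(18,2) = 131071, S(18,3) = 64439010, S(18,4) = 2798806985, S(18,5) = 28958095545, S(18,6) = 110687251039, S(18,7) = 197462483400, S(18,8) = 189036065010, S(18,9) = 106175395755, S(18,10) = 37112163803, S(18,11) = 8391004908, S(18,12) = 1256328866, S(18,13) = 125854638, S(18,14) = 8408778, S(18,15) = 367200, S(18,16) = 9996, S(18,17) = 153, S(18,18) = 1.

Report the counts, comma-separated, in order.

5832742205057, 51724158235372

row 19: T[19][1]=1·1+0=1  T[19][2]=2·131071+1=262143  T[19][3]=3·64439010+131071=193448101  T[19][4]=4·2798806985+64439010=11259666950  T[19][5]=5·28958095545+2798806985=147589284710  T[19][6]=6·110687251039+28958095545=693081601779  T[19][7]=7·197462483400+110687251039=1492924634839  T[19][8]=8·189036065010+197462483400=1709751003480  T[19][9]=9·106175395755+189036065010=1144614626805  T[19][10]=10·37112163803+106175395755=477297033785  T[19][11]=11·8391004908+37112163803=129413217791  T[19][12]=12·1256328866+8391004908=23466951300  T[19][13]=13·125854638+1256328866=2892439160  T[19][14]=14·8408778+125854638=243577530  T[19][15]=15·367200+8408778=13916778  T[19][16]=16·9996+367200=527136  T[19][17]=17·153+9996=12597  T[19][18]=18·1+153=171  T[19][19]=19·0+1=1
row 20: T[20][1]=1·1+0=1  T[20][2]=2·262143+1=524287  T[20][3]=3·193448101+262143=580606446  T[20][4]=4·11259666950+193448101=45232115901  T[20][5]=5·147589284710+11259666950=749206090500  T[20][6]=6·693081601779+147589284710=4306078895384  T[20][7]=7·1492924634839+693081601779=11143554045652  T[20][8]=8·1709751003480+1492924634839=15170932662679  T[20][9]=9·1144614626805+1709751003480=12011282644725  T[20][10]=10·477297033785+1144614626805=5917584964655  T[20][11]=11·129413217791+477297033785=1900842429486  T[20][12]=12·23466951300+129413217791=411016633391  T[20][13]=13·2892439160+23466951300=61068660380  T[20][14]=14·243577530+2892439160=6302524580  T[20][15]=15·13916778+243577530=452329200  T[20][16]=16·527136+13916778=22350954  T[20][17]=17·12597+527136=741285  T[20][18]=18·171+12597=15675  T[20][19]=19·1+171=190  T[20][20]=20·0+1=1
B_19 = ΣS(19,k) = 1+262143+193448101+11259666950+147589284710+693081601779+1492924634839+1709751003480+1144614626805+477297033785+129413217791+23466951300+2892439160+243577530+13916778+527136+12597+171+1 = 5832742205057
B_20 = ΣS(20,k) = 1+524287+580606446+45232115901+749206090500+4306078895384+11143554045652+15170932662679+12011282644725+5917584964655+1900842429486+411016633391+61068660380+6302524580+452329200+22350954+741285+15675+190+1 = 51724158235372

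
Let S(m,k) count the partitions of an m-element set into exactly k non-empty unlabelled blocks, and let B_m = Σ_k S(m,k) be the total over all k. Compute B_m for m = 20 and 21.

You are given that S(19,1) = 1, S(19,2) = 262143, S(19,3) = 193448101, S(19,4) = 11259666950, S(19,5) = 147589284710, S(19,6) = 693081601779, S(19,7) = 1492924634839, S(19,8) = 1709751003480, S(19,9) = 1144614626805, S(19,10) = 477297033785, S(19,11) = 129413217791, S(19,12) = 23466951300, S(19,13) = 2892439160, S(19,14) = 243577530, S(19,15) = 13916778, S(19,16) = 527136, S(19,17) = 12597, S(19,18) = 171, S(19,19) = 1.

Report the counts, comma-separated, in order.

row 20: T[20][1]=1·1+0=1  T[20][2]=2·262143+1=524287  T[20][3]=3·193448101+262143=580606446  T[20][4]=4·11259666950+193448101=45232115901  T[20][5]=5·147589284710+11259666950=749206090500  T[20][6]=6·693081601779+147589284710=4306078895384  T[20][7]=7·1492924634839+693081601779=11143554045652  T[20][8]=8·1709751003480+1492924634839=15170932662679  T[20][9]=9·1144614626805+1709751003480=12011282644725  T[20][10]=10·477297033785+1144614626805=5917584964655  T[20][11]=11·129413217791+477297033785=1900842429486  T[20][12]=12·23466951300+129413217791=411016633391  T[20][13]=13·2892439160+23466951300=61068660380  T[20][14]=14·243577530+2892439160=6302524580  T[20][15]=15·13916778+243577530=452329200  T[20][16]=16·527136+13916778=22350954  T[20][17]=17·12597+527136=741285  T[20][18]=18·171+12597=15675  T[20][19]=19·1+171=190  T[20][20]=20·0+1=1
row 21: T[21][1]=1·1+0=1  T[21][2]=2·524287+1=1048575  T[21][3]=3·580606446+524287=1742343625  T[21][4]=4·45232115901+580606446=181509070050  T[21][5]=5·749206090500+45232115901=3791262568401  T[21][6]=6·4306078895384+749206090500=26585679462804  T[21][7]=7·11143554045652+4306078895384=82310957214948  T[21][8]=8·15170932662679+11143554045652=132511015347084  T[21][9]=9·12011282644725+15170932662679=123272476465204  T[21][10]=10·5917584964655+12011282644725=71187132291275  T[21][11]=11·1900842429486+5917584964655=26826851689001  T[21][12]=12·411016633391+1900842429486=6833042030178  T[21][13]=13·61068660380+411016633391=1204909218331  T[21][14]=14·6302524580+61068660380=149304004500  T[21][15]=15·452329200+6302524580=13087462580  T[21][16]=16·22350954+452329200=809944464  T[21][17]=17·741285+22350954=34952799  T[21][18]=18·15675+741285=1023435  T[21][19]=19·190+15675=19285  T[21][20]=20·1+190=210  T[21][21]=21·0+1=1
B_20 = ΣS(20,k) = 1+524287+580606446+45232115901+749206090500+4306078895384+11143554045652+15170932662679+12011282644725+5917584964655+1900842429486+411016633391+61068660380+6302524580+452329200+22350954+741285+15675+190+1 = 51724158235372
B_21 = ΣS(21,k) = 1+1048575+1742343625+181509070050+3791262568401+26585679462804+82310957214948+132511015347084+123272476465204+71187132291275+26826851689001+6833042030178+1204909218331+149304004500+13087462580+809944464+34952799+1023435+19285+210+1 = 474869816156751

51724158235372, 474869816156751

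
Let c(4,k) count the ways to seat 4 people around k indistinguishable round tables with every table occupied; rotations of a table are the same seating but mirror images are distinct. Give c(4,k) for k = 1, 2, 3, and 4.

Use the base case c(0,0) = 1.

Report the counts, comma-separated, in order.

6, 11, 6, 1

i=1: T(1,1)=1+0·0=1
i=2: T(2,1)=0+1·1=1 | T(2,2)=1+1·0=1
i=3: T(3,1)=0+2·1=2 | T(3,2)=1+2·1=3 | T(3,3)=1+2·0=1
i=4: T(4,1)=0+3·2=6 | T(4,2)=2+3·3=11 | T(4,3)=3+3·1=6 | T(4,4)=1+3·0=1
Read c(4,1) = 6, c(4,2) = 11, c(4,3) = 6, c(4,4) = 1.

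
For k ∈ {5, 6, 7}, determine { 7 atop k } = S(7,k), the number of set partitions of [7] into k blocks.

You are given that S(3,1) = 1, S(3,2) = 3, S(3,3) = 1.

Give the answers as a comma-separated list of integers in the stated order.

r4: T_4,2=2×3+1=7; T_4,3=3×1+3=6; T_4,4=4×0+1=1
r5: T_5,3=3×6+7=25; T_5,4=4×1+6=10; T_5,5=5×0+1=1
r6: T_6,4=4×10+25=65; T_6,5=5×1+10=15; T_6,6=6×0+1=1
r7: T_7,5=5×15+65=140; T_7,6=6×1+15=21; T_7,7=7×0+1=1
Read S(7,5) = 140, S(7,6) = 21, S(7,7) = 1.

140, 21, 1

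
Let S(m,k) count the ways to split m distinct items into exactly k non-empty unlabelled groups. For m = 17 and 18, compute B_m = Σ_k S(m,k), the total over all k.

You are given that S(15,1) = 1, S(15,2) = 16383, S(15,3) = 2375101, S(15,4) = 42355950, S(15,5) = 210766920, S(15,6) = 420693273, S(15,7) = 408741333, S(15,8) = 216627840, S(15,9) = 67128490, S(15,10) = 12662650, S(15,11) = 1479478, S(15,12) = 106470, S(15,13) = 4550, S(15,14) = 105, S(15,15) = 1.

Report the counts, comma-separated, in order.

82864869804, 682076806159

i=16: T(16,1)=0+1·1=1 | T(16,2)=1+2·16383=32767 | T(16,3)=16383+3·2375101=7141686 | T(16,4)=2375101+4·42355950=171798901 | T(16,5)=42355950+5·210766920=1096190550 | T(16,6)=210766920+6·420693273=2734926558 | T(16,7)=420693273+7·408741333=3281882604 | T(16,8)=408741333+8·216627840=2141764053 | T(16,9)=216627840+9·67128490=820784250 | T(16,10)=67128490+10·12662650=193754990 | T(16,11)=12662650+11·1479478=28936908 | T(16,12)=1479478+12·106470=2757118 | T(16,13)=106470+13·4550=165620 | T(16,14)=4550+14·105=6020 | T(16,15)=105+15·1=120 | T(16,16)=1+16·0=1
i=17: T(17,1)=0+1·1=1 | T(17,2)=1+2·32767=65535 | T(17,3)=32767+3·7141686=21457825 | T(17,4)=7141686+4·171798901=694337290 | T(17,5)=171798901+5·1096190550=5652751651 | T(17,6)=1096190550+6·2734926558=17505749898 | T(17,7)=2734926558+7·3281882604=25708104786 | T(17,8)=3281882604+8·2141764053=20415995028 | T(17,9)=2141764053+9·820784250=9528822303 | T(17,10)=820784250+10·193754990=2758334150 | T(17,11)=193754990+11·28936908=512060978 | T(17,12)=28936908+12·2757118=62022324 | T(17,13)=2757118+13·165620=4910178 | T(17,14)=165620+14·6020=249900 | T(17,15)=6020+15·120=7820 | T(17,16)=120+16·1=136 | T(17,17)=1+17·0=1
i=18: T(18,1)=0+1·1=1 | T(18,2)=1+2·65535=131071 | T(18,3)=65535+3·21457825=64439010 | T(18,4)=21457825+4·694337290=2798806985 | T(18,5)=694337290+5·5652751651=28958095545 | T(18,6)=5652751651+6·17505749898=110687251039 | T(18,7)=17505749898+7·25708104786=197462483400 | T(18,8)=25708104786+8·20415995028=189036065010 | T(18,9)=20415995028+9·9528822303=106175395755 | T(18,10)=9528822303+10·2758334150=37112163803 | T(18,11)=2758334150+11·512060978=8391004908 | T(18,12)=512060978+12·62022324=1256328866 | T(18,13)=62022324+13·4910178=125854638 | T(18,14)=4910178+14·249900=8408778 | T(18,15)=249900+15·7820=367200 | T(18,16)=7820+16·136=9996 | T(18,17)=136+17·1=153 | T(18,18)=1+18·0=1
B_17 = ΣS(17,k) = 1+65535+21457825+694337290+5652751651+17505749898+25708104786+20415995028+9528822303+2758334150+512060978+62022324+4910178+249900+7820+136+1 = 82864869804
B_18 = ΣS(18,k) = 1+131071+64439010+2798806985+28958095545+110687251039+197462483400+189036065010+106175395755+37112163803+8391004908+1256328866+125854638+8408778+367200+9996+153+1 = 682076806159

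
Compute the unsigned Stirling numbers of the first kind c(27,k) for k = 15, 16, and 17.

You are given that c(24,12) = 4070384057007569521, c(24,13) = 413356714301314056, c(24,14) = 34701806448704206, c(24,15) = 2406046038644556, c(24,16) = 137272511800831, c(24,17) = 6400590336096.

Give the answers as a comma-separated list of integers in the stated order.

i=25: T(25,13)=4070384057007569521+24·413356714301314056=13990945200239106865 | T(25,14)=413356714301314056+24·34701806448704206=1246200069070215000 | T(25,15)=34701806448704206+24·2406046038644556=92446911376173550 | T(25,16)=2406046038644556+24·137272511800831=5700586321864500 | T(25,17)=137272511800831+24·6400590336096=290886679867135
i=26: T(26,14)=13990945200239106865+25·1246200069070215000=45145946926994481865 | T(26,15)=1246200069070215000+25·92446911376173550=3557372853474553750 | T(26,16)=92446911376173550+25·5700586321864500=234961569422786050 | T(26,17)=5700586321864500+25·290886679867135=12972753318542875
i=27: T(27,15)=45145946926994481865+26·3557372853474553750=137637641117332879365 | T(27,16)=3557372853474553750+26·234961569422786050=9666373658466991050 | T(27,17)=234961569422786050+26·12972753318542875=572253155704900800
Read c(27,15) = 137637641117332879365, c(27,16) = 9666373658466991050, c(27,17) = 572253155704900800.

137637641117332879365, 9666373658466991050, 572253155704900800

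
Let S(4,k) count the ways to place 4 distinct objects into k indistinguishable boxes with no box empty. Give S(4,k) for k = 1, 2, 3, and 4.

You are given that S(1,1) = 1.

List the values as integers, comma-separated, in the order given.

1, 7, 6, 1

row 2: T[2][1]=1·1+0=1  T[2][2]=2·0+1=1
row 3: T[3][1]=1·1+0=1  T[3][2]=2·1+1=3  T[3][3]=3·0+1=1
row 4: T[4][1]=1·1+0=1  T[4][2]=2·3+1=7  T[4][3]=3·1+3=6  T[4][4]=4·0+1=1
Read S(4,1) = 1, S(4,2) = 7, S(4,3) = 6, S(4,4) = 1.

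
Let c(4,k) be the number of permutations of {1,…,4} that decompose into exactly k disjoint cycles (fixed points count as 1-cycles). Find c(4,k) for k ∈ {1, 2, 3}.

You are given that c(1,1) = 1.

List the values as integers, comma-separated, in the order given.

[2] T[2,1]:1*1+0=1 · T[2,2]:1*0+1=1
[3] T[3,1]:2*1+0=2 · T[3,2]:2*1+1=3 · T[3,3]:2*0+1=1
[4] T[4,1]:3*2+0=6 · T[4,2]:3*3+2=11 · T[4,3]:3*1+3=6
Read c(4,1) = 6, c(4,2) = 11, c(4,3) = 6.

6, 11, 6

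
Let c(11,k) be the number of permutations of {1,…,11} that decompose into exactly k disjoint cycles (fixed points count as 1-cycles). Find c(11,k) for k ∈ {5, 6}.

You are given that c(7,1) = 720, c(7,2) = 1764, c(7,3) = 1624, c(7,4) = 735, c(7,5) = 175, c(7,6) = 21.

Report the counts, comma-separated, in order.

3416930, 902055

r8: T_8,2=7×1764+720=13068; T_8,3=7×1624+1764=13132; T_8,4=7×735+1624=6769; T_8,5=7×175+735=1960; T_8,6=7×21+175=322
r9: T_9,3=8×13132+13068=118124; T_9,4=8×6769+13132=67284; T_9,5=8×1960+6769=22449; T_9,6=8×322+1960=4536
r10: T_10,4=9×67284+118124=723680; T_10,5=9×22449+67284=269325; T_10,6=9×4536+22449=63273
r11: T_11,5=10×269325+723680=3416930; T_11,6=10×63273+269325=902055
Read c(11,5) = 3416930, c(11,6) = 902055.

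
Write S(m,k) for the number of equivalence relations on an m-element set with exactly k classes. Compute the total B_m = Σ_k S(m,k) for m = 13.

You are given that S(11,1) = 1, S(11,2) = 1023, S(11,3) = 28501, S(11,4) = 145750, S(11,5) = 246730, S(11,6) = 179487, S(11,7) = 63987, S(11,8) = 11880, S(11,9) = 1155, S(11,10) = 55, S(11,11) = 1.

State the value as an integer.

27644437

row 12: T[12][1]=1·1+0=1  T[12][2]=2·1023+1=2047  T[12][3]=3·28501+1023=86526  T[12][4]=4·145750+28501=611501  T[12][5]=5·246730+145750=1379400  T[12][6]=6·179487+246730=1323652  T[12][7]=7·63987+179487=627396  T[12][8]=8·11880+63987=159027  T[12][9]=9·1155+11880=22275  T[12][10]=10·55+1155=1705  T[12][11]=11·1+55=66  T[12][12]=12·0+1=1
row 13: T[13][1]=1·1+0=1  T[13][2]=2·2047+1=4095  T[13][3]=3·86526+2047=261625  T[13][4]=4·611501+86526=2532530  T[13][5]=5·1379400+611501=7508501  T[13][6]=6·1323652+1379400=9321312  T[13][7]=7·627396+1323652=5715424  T[13][8]=8·159027+627396=1899612  T[13][9]=9·22275+159027=359502  T[13][10]=10·1705+22275=39325  T[13][11]=11·66+1705=2431  T[13][12]=12·1+66=78  T[13][13]=13·0+1=1
B_13 = ΣS(13,k) = 1+4095+261625+2532530+7508501+9321312+5715424+1899612+359502+39325+2431+78+1 = 27644437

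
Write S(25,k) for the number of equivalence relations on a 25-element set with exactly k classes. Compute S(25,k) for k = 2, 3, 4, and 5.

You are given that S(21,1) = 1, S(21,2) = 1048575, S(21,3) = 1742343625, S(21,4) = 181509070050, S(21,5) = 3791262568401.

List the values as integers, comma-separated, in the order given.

[22] T[22,1]:1*1+0=1 · T[22,2]:2*1048575+1=2097151 · T[22,3]:3*1742343625+1048575=5228079450 · T[22,4]:4*181509070050+1742343625=727778623825 · T[22,5]:5*3791262568401+181509070050=19137821912055
[23] T[23,1]:1*1+0=1 · T[23,2]:2*2097151+1=4194303 · T[23,3]:3*5228079450+2097151=15686335501 · T[23,4]:4*727778623825+5228079450=2916342574750 · T[23,5]:5*19137821912055+727778623825=96416888184100
[24] T[24,1]:1*1+0=1 · T[24,2]:2*4194303+1=8388607 · T[24,3]:3*15686335501+4194303=47063200806 · T[24,4]:4*2916342574750+15686335501=11681056634501 · T[24,5]:5*96416888184100+2916342574750=485000783495250
[25] T[25,2]:2*8388607+1=16777215 · T[25,3]:3*47063200806+8388607=141197991025 · T[25,4]:4*11681056634501+47063200806=46771289738810 · T[25,5]:5*485000783495250+11681056634501=2436684974110751
Read S(25,2) = 16777215, S(25,3) = 141197991025, S(25,4) = 46771289738810, S(25,5) = 2436684974110751.

16777215, 141197991025, 46771289738810, 2436684974110751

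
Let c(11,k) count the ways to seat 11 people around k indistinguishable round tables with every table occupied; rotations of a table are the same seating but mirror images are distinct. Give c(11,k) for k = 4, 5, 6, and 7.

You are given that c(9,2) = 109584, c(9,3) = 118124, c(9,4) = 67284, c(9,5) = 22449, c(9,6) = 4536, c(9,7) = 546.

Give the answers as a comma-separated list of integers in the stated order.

[10] T[10,3]:9*118124+109584=1172700 · T[10,4]:9*67284+118124=723680 · T[10,5]:9*22449+67284=269325 · T[10,6]:9*4536+22449=63273 · T[10,7]:9*546+4536=9450
[11] T[11,4]:10*723680+1172700=8409500 · T[11,5]:10*269325+723680=3416930 · T[11,6]:10*63273+269325=902055 · T[11,7]:10*9450+63273=157773
Read c(11,4) = 8409500, c(11,5) = 3416930, c(11,6) = 902055, c(11,7) = 157773.

8409500, 3416930, 902055, 157773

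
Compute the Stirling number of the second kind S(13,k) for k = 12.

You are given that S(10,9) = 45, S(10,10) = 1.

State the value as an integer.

78

row 11: T[11][10]=10·1+45=55  T[11][11]=11·0+1=1
row 12: T[12][11]=11·1+55=66  T[12][12]=12·0+1=1
row 13: T[13][12]=12·1+66=78
Read S(13,12) = 78.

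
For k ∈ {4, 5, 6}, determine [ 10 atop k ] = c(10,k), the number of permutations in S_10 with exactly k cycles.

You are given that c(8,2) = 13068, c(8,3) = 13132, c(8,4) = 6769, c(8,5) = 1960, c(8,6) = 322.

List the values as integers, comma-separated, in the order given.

723680, 269325, 63273

row 9: T[9][3]=8·13132+13068=118124  T[9][4]=8·6769+13132=67284  T[9][5]=8·1960+6769=22449  T[9][6]=8·322+1960=4536
row 10: T[10][4]=9·67284+118124=723680  T[10][5]=9·22449+67284=269325  T[10][6]=9·4536+22449=63273
Read c(10,4) = 723680, c(10,5) = 269325, c(10,6) = 63273.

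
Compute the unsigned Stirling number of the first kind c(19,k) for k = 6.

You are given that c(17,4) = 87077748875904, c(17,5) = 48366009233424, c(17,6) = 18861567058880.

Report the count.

[18] T[18,5]:17*48366009233424+87077748875904=909299905844112 · T[18,6]:17*18861567058880+48366009233424=369012649234384
[19] T[19,6]:18*369012649234384+909299905844112=7551527592063024
Read c(19,6) = 7551527592063024.

7551527592063024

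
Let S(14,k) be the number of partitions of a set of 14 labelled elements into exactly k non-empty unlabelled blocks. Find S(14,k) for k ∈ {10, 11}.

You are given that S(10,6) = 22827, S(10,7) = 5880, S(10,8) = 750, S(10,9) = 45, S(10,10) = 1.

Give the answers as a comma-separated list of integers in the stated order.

752752, 66066

[11] T[11,7]:7*5880+22827=63987 · T[11,8]:8*750+5880=11880 · T[11,9]:9*45+750=1155 · T[11,10]:10*1+45=55 · T[11,11]:11*0+1=1
[12] T[12,8]:8*11880+63987=159027 · T[12,9]:9*1155+11880=22275 · T[12,10]:10*55+1155=1705 · T[12,11]:11*1+55=66
[13] T[13,9]:9*22275+159027=359502 · T[13,10]:10*1705+22275=39325 · T[13,11]:11*66+1705=2431
[14] T[14,10]:10*39325+359502=752752 · T[14,11]:11*2431+39325=66066
Read S(14,10) = 752752, S(14,11) = 66066.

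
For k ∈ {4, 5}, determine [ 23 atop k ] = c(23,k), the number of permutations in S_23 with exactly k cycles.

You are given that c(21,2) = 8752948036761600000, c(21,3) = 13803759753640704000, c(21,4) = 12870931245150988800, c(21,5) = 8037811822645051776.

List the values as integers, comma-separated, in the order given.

6548684852703068697600, 4280722865357147142912

@22  (22,3):13803759753640704000·21+8752948036761600000→298631902863216384000, (22,4):12870931245150988800·21+13803759753640704000→284093315901811468800, (22,5):8037811822645051776·21+12870931245150988800→181664979520697076096
@23  (23,4):284093315901811468800·22+298631902863216384000→6548684852703068697600, (23,5):181664979520697076096·22+284093315901811468800→4280722865357147142912
Read c(23,4) = 6548684852703068697600, c(23,5) = 4280722865357147142912.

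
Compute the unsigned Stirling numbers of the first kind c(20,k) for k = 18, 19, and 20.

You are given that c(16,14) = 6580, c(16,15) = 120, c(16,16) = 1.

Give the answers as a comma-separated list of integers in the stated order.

[17] T[17,15]:16*120+6580=8500 · T[17,16]:16*1+120=136 · T[17,17]:16*0+1=1
[18] T[18,16]:17*136+8500=10812 · T[18,17]:17*1+136=153 · T[18,18]:17*0+1=1
[19] T[19,17]:18*153+10812=13566 · T[19,18]:18*1+153=171 · T[19,19]:18*0+1=1
[20] T[20,18]:19*171+13566=16815 · T[20,19]:19*1+171=190 · T[20,20]:19*0+1=1
Read c(20,18) = 16815, c(20,19) = 190, c(20,20) = 1.

16815, 190, 1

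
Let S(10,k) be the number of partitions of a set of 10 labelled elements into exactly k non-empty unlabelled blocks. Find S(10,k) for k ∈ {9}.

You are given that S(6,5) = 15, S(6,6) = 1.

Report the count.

45

row 7: T[7][6]=6·1+15=21  T[7][7]=7·0+1=1
row 8: T[8][7]=7·1+21=28  T[8][8]=8·0+1=1
row 9: T[9][8]=8·1+28=36  T[9][9]=9·0+1=1
row 10: T[10][9]=9·1+36=45
Read S(10,9) = 45.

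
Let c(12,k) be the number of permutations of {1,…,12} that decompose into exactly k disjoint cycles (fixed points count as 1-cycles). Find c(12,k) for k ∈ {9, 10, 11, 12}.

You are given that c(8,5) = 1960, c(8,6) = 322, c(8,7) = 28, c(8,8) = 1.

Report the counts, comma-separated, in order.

32670, 1925, 66, 1

i=9: T(9,6)=1960+8·322=4536 | T(9,7)=322+8·28=546 | T(9,8)=28+8·1=36 | T(9,9)=1+8·0=1
i=10: T(10,7)=4536+9·546=9450 | T(10,8)=546+9·36=870 | T(10,9)=36+9·1=45 | T(10,10)=1+9·0=1
i=11: T(11,8)=9450+10·870=18150 | T(11,9)=870+10·45=1320 | T(11,10)=45+10·1=55 | T(11,11)=1+10·0=1
i=12: T(12,9)=18150+11·1320=32670 | T(12,10)=1320+11·55=1925 | T(12,11)=55+11·1=66 | T(12,12)=1+11·0=1
Read c(12,9) = 32670, c(12,10) = 1925, c(12,11) = 66, c(12,12) = 1.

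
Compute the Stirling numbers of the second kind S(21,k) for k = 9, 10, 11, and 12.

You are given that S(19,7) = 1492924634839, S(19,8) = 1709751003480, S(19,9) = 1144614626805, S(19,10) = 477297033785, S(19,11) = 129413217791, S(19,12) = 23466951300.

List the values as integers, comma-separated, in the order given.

r20: T_20,8=8×1709751003480+1492924634839=15170932662679; T_20,9=9×1144614626805+1709751003480=12011282644725; T_20,10=10×477297033785+1144614626805=5917584964655; T_20,11=11×129413217791+477297033785=1900842429486; T_20,12=12×23466951300+129413217791=411016633391
r21: T_21,9=9×12011282644725+15170932662679=123272476465204; T_21,10=10×5917584964655+12011282644725=71187132291275; T_21,11=11×1900842429486+5917584964655=26826851689001; T_21,12=12×411016633391+1900842429486=6833042030178
Read S(21,9) = 123272476465204, S(21,10) = 71187132291275, S(21,11) = 26826851689001, S(21,12) = 6833042030178.

123272476465204, 71187132291275, 26826851689001, 6833042030178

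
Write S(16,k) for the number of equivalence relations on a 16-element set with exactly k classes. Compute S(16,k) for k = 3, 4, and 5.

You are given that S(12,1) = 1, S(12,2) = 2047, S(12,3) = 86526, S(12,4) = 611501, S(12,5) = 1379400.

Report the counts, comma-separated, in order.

i=13: T(13,1)=0+1·1=1 | T(13,2)=1+2·2047=4095 | T(13,3)=2047+3·86526=261625 | T(13,4)=86526+4·611501=2532530 | T(13,5)=611501+5·1379400=7508501
i=14: T(14,1)=0+1·1=1 | T(14,2)=1+2·4095=8191 | T(14,3)=4095+3·261625=788970 | T(14,4)=261625+4·2532530=10391745 | T(14,5)=2532530+5·7508501=40075035
i=15: T(15,2)=1+2·8191=16383 | T(15,3)=8191+3·788970=2375101 | T(15,4)=788970+4·10391745=42355950 | T(15,5)=10391745+5·40075035=210766920
i=16: T(16,3)=16383+3·2375101=7141686 | T(16,4)=2375101+4·42355950=171798901 | T(16,5)=42355950+5·210766920=1096190550
Read S(16,3) = 7141686, S(16,4) = 171798901, S(16,5) = 1096190550.

7141686, 171798901, 1096190550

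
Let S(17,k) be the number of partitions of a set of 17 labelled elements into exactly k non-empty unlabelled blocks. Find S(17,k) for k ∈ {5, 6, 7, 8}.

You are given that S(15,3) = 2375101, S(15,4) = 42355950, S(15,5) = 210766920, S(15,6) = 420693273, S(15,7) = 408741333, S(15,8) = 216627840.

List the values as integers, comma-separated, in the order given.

5652751651, 17505749898, 25708104786, 20415995028

@16  (16,4):42355950·4+2375101→171798901, (16,5):210766920·5+42355950→1096190550, (16,6):420693273·6+210766920→2734926558, (16,7):408741333·7+420693273→3281882604, (16,8):216627840·8+408741333→2141764053
@17  (17,5):1096190550·5+171798901→5652751651, (17,6):2734926558·6+1096190550→17505749898, (17,7):3281882604·7+2734926558→25708104786, (17,8):2141764053·8+3281882604→20415995028
Read S(17,5) = 5652751651, S(17,6) = 17505749898, S(17,7) = 25708104786, S(17,8) = 20415995028.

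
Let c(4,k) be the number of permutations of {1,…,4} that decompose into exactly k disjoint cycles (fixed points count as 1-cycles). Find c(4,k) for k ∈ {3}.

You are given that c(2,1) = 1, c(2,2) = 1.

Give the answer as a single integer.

6

row 3: T[3][2]=2·1+1=3  T[3][3]=2·0+1=1
row 4: T[4][3]=3·1+3=6
Read c(4,3) = 6.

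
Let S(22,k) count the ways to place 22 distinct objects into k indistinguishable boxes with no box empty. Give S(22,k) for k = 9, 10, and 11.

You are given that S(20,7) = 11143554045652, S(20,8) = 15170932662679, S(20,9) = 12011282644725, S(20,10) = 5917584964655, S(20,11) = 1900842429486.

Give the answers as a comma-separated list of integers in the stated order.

i=21: T(21,8)=11143554045652+8·15170932662679=132511015347084 | T(21,9)=15170932662679+9·12011282644725=123272476465204 | T(21,10)=12011282644725+10·5917584964655=71187132291275 | T(21,11)=5917584964655+11·1900842429486=26826851689001
i=22: T(22,9)=132511015347084+9·123272476465204=1241963303533920 | T(22,10)=123272476465204+10·71187132291275=835143799377954 | T(22,11)=71187132291275+11·26826851689001=366282500870286
Read S(22,9) = 1241963303533920, S(22,10) = 835143799377954, S(22,11) = 366282500870286.

1241963303533920, 835143799377954, 366282500870286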